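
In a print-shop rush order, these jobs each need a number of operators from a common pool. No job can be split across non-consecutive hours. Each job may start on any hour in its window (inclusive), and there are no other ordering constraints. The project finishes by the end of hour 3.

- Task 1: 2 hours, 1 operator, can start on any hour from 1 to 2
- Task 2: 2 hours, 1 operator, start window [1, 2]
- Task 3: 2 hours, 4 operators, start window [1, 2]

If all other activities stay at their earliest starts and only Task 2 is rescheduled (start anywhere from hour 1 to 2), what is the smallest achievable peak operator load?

Task 2@1: h1:6  h2:6  h3:0 → peak 6
Task 2@2: h1:5  h2:6  h3:1 → peak 6
Best is Task 2@1, peak 6.

6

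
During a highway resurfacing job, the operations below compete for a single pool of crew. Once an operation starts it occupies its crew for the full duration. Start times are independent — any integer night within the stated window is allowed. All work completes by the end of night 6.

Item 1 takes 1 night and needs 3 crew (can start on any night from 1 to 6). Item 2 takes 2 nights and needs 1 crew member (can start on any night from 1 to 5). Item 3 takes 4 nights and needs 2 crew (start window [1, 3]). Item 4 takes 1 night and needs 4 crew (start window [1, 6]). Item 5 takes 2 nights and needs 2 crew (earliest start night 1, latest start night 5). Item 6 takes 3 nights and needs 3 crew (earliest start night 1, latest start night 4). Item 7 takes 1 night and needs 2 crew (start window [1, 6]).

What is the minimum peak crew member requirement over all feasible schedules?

Early-start (Item 1@1, Item 2@1, Item 3@1, Item 4@1, Item 5@1, Item 6@1, Item 7@1) gives peak 17: n1:17  n2:8  n3:5  n4:2  n5:0  n6:0.
Shift Item 4→3, Item 5→5, Item 6→4, Item 7→2.
Schedule Item 1@1, Item 2@1, Item 3@1, Item 4@3, Item 5@5, Item 6@4, Item 7@2: n1:6  n2:5  n3:6  n4:5  n5:5  n6:5 — peak 6.
Total crew member-nights = 32 over 6 nights ⇒ peak ≥ ⌈32/6⌉ = 6, so 6 is optimal.

6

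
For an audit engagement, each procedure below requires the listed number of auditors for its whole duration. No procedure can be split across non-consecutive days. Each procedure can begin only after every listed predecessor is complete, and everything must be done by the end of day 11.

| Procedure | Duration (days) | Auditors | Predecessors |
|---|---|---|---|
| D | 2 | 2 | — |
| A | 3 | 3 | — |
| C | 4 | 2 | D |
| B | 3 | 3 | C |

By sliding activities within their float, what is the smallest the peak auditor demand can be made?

Schedule D@1, A@1, C@3, B@7: d1:5  d2:5  d3:5  d4:2  d5:2  d6:2  d7:3  d8:3  d9:3  d10:0  d11:0 — peak 5.

5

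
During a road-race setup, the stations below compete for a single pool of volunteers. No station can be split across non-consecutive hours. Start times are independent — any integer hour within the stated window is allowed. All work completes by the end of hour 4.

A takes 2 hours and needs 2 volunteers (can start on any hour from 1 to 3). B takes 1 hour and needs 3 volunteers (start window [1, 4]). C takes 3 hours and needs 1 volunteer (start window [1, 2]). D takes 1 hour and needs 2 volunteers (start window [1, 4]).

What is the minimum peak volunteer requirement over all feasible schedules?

3

Early-start (A@1, B@1, C@1, D@1) gives peak 8: h1:8  h2:3  h3:1  h4:0.
Shift B→4, D→3.
Schedule A@1, B@4, C@1, D@3: h1:3  h2:3  h3:3  h4:3 — peak 3.
Total volunteer-hours = 12 over 4 hours ⇒ peak ≥ ⌈12/4⌉ = 3, so 3 is optimal.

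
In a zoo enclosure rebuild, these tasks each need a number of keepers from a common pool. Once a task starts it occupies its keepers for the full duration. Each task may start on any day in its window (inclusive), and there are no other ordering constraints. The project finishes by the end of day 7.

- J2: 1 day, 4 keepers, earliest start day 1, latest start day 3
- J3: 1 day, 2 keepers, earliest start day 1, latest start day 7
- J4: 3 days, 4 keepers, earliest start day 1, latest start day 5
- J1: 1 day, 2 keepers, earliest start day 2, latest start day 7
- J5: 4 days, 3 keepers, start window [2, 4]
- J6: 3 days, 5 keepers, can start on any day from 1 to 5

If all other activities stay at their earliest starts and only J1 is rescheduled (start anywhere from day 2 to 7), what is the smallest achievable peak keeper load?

15

J1@2: d1:15  d2:14  d3:12  d4:3  d5:3  d6:0  d7:0 → peak 15
J1@3: d1:15  d2:12  d3:14  d4:3  d5:3  d6:0  d7:0 → peak 15
J1@4: d1:15  d2:12  d3:12  d4:5  d5:3  d6:0  d7:0 → peak 15
J1@5: d1:15  d2:12  d3:12  d4:3  d5:5  d6:0  d7:0 → peak 15
J1@6: d1:15  d2:12  d3:12  d4:3  d5:3  d6:2  d7:0 → peak 15
J1@7: d1:15  d2:12  d3:12  d4:3  d5:3  d6:0  d7:2 → peak 15
Best is J1@2, peak 15.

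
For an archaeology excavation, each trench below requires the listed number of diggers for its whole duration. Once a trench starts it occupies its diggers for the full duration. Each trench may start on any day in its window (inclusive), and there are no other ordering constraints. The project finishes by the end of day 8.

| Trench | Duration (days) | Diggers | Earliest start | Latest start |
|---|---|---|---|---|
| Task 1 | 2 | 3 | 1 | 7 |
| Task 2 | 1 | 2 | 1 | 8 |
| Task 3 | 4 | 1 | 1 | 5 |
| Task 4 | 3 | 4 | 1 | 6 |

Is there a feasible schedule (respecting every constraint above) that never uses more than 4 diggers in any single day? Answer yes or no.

Schedule Task 1@1, Task 2@3, Task 3@1, Task 4@5: d1:4  d2:4  d3:3  d4:1  d5:4  d6:4  d7:4  d8:0 — peak 4 ≤ 4.

yes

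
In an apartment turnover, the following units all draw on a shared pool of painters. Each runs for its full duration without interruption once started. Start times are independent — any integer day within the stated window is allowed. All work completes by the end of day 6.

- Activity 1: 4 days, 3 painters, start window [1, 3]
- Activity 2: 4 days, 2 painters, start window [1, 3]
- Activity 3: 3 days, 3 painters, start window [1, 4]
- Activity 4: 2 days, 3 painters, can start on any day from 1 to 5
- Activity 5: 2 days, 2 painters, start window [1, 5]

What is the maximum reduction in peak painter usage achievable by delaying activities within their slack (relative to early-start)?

Early-start peak: d1:13  d2:13  d3:8  d4:5  d5:0  d6:0 ⇒ 13.
Leveled (Activity 1@1, Activity 2@1, Activity 3@1, Activity 4@4, Activity 5@5): d1:8  d2:8  d3:8  d4:8  d5:5  d6:2 ⇒ 8.
Reduction 13 − 8 = 5.

5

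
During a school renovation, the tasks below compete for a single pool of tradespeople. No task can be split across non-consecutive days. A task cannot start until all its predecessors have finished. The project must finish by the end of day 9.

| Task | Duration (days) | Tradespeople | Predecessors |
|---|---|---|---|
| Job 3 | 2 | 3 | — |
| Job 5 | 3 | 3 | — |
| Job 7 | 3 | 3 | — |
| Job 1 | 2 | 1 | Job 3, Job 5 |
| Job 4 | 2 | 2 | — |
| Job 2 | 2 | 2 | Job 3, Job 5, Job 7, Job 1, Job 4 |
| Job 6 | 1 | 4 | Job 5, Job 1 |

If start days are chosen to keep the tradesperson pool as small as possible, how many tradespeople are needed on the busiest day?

Early-start (Job 3@1, Job 5@1, Job 7@1, Job 1@4, Job 4@1, Job 2@6, Job 6@6) gives peak 11: d1:11  d2:11  d3:6  d4:1  d5:1  d6:6  d7:2  d8:0  d9:0.
Shift Job 7→3, Job 4→4.
Schedule Job 3@1, Job 5@1, Job 7@3, Job 1@4, Job 4@4, Job 2@6, Job 6@6: d1:6  d2:6  d3:6  d4:6  d5:6  d6:6  d7:2  d8:0  d9:0 — peak 6.

6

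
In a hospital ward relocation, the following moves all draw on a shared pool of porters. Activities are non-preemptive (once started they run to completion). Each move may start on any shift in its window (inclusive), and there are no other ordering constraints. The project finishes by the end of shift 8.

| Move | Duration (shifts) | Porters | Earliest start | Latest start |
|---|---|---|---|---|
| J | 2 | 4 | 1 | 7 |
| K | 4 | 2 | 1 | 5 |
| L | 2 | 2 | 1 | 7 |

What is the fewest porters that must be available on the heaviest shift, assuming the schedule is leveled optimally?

4

Early-start (J@1, K@1, L@1) gives peak 8: s1:8  s2:8  s3:2  s4:2  s5:0  s6:0  s7:0  s8:0.
Shift K→3, L→3.
Schedule J@1, K@3, L@3: s1:4  s2:4  s3:4  s4:4  s5:2  s6:2  s7:0  s8:0 — peak 4.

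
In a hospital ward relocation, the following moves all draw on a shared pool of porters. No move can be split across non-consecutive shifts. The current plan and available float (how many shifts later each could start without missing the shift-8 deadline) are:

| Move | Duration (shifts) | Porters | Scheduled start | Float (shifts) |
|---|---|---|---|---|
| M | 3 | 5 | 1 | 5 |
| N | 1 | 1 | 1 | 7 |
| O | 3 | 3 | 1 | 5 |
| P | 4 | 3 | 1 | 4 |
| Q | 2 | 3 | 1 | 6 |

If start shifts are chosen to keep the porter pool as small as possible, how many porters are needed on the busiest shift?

6

Early-start (M@1, N@1, O@1, P@1, Q@1) gives peak 15: s1:15  s2:14  s3:11  s4:3  s5:0  s6:0  s7:0  s8:0.
Shift O→4, P→4, Q→7.
Schedule M@1, N@1, O@4, P@4, Q@7: s1:6  s2:5  s3:5  s4:6  s5:6  s6:6  s7:6  s8:3 — peak 6.
Total porter-shifts = 43 over 8 shifts ⇒ peak ≥ ⌈43/8⌉ = 6, so 6 is optimal.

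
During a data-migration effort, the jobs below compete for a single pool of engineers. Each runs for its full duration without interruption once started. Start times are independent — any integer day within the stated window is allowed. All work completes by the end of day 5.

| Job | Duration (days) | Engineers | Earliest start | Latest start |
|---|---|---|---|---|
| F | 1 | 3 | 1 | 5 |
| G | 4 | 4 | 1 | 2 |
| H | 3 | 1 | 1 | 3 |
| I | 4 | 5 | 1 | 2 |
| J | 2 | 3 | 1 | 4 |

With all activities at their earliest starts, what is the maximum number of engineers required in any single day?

16

Early-start schedule: F@1, G@1, H@1, I@1, J@1.
Load per day: day 1: 16, day 2: 13, day 3: 10, day 4: 9, day 5: 0.
Peak is 16.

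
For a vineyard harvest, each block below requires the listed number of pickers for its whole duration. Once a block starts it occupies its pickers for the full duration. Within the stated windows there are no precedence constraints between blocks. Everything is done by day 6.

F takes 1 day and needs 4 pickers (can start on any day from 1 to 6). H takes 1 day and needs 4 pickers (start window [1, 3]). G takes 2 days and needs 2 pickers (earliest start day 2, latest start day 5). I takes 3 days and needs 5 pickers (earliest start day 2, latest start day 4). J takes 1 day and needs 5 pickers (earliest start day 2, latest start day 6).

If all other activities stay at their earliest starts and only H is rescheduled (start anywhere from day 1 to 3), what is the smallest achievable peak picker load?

12

H@1: d1:8  d2:12  d3:7  d4:5  d5:0  d6:0 → peak 12
H@2: d1:4  d2:16  d3:7  d4:5  d5:0  d6:0 → peak 16
H@3: d1:4  d2:12  d3:11  d4:5  d5:0  d6:0 → peak 12
Best is H@1, peak 12.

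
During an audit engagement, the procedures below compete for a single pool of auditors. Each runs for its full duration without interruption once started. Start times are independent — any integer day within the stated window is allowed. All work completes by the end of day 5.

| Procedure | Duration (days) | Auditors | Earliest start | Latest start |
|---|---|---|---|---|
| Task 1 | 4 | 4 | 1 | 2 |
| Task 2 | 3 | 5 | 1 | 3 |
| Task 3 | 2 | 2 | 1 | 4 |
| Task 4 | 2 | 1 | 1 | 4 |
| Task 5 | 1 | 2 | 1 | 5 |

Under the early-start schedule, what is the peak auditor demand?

14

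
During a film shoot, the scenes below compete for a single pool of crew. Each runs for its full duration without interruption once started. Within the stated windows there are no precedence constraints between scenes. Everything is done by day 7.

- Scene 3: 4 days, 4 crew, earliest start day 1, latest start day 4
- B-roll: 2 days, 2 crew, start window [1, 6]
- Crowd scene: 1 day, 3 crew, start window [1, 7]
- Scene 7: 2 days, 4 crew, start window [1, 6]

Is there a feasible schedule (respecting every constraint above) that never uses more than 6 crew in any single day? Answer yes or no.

yes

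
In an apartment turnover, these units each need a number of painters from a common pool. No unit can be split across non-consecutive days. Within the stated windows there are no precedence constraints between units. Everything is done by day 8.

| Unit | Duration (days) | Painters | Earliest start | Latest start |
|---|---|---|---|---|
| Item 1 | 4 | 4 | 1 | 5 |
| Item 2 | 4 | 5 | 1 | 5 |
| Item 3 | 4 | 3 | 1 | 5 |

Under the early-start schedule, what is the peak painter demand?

12

Early-start schedule: Item 1@1, Item 2@1, Item 3@1.
Load per day: day 1: 12, day 2: 12, day 3: 12, day 4: 12, day 5: 0, day 6: 0, day 7: 0, day 8: 0.
Peak is 12.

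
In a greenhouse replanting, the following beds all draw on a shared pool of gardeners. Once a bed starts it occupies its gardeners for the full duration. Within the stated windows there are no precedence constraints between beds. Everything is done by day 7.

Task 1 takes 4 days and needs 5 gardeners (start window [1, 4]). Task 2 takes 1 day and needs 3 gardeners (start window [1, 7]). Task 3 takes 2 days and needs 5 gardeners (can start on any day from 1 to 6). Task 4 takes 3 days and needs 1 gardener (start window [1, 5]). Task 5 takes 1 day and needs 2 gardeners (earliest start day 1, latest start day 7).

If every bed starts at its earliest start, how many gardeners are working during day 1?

At early start, day 1 has: Task 1, Task 2, Task 3, Task 4, Task 5.
Demand: 5 + 3 + 5 + 1 + 2 = 16.

16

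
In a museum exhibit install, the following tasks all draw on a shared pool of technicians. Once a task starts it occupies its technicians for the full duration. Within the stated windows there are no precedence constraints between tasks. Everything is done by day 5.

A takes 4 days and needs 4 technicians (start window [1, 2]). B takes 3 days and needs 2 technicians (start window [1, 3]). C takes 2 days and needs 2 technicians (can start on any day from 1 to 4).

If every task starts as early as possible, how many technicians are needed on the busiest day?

8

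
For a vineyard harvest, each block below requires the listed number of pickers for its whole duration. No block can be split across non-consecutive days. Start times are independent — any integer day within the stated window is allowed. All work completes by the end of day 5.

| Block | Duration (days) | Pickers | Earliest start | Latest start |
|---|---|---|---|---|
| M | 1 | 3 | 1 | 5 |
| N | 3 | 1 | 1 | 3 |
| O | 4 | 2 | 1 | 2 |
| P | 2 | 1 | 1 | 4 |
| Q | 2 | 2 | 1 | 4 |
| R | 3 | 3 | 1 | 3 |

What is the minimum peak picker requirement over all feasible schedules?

6

Early-start (M@1, N@1, O@1, P@1, Q@1, R@1) gives peak 12: d1:12  d2:9  d3:6  d4:2  d5:0.
Shift O→2, P→4, R→3.
Schedule M@1, N@1, O@2, P@4, Q@1, R@3: d1:6  d2:5  d3:6  d4:6  d5:6 — peak 6.
Total picker-days = 29 over 5 days ⇒ peak ≥ ⌈29/5⌉ = 6, so 6 is optimal.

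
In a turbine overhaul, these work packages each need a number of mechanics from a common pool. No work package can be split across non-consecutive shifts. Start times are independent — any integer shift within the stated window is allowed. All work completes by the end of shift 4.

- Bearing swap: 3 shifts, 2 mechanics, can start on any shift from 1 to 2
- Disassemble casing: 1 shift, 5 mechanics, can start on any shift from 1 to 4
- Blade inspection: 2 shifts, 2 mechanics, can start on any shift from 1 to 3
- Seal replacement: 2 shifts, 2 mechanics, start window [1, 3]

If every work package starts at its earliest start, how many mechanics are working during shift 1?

11

At early start, shift 1 has: Bearing swap, Disassemble casing, Blade inspection, Seal replacement.
Demand: 2 + 5 + 2 + 2 = 11.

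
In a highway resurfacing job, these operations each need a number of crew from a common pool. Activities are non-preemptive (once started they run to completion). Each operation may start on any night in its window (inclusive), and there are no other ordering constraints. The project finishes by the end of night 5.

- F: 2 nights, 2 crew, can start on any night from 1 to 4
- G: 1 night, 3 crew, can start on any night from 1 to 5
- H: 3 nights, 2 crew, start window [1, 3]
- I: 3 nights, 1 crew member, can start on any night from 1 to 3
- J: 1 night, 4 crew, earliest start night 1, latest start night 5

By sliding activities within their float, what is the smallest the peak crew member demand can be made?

Early-start (F@1, G@1, H@1, I@1, J@1) gives peak 12: n1:12  n2:5  n3:3  n4:0  n5:0.
Shift H→2, I→2, J→5.
Schedule F@1, G@1, H@2, I@2, J@5: n1:5  n2:5  n3:3  n4:3  n5:4 — peak 5.

5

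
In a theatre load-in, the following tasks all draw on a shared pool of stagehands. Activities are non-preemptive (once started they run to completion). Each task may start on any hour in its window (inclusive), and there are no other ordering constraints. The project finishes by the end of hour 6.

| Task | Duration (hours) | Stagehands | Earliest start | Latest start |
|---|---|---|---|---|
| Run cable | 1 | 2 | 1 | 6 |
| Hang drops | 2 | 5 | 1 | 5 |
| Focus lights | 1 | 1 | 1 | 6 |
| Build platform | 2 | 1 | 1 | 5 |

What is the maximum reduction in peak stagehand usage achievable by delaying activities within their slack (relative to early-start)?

Early-start peak: h1:9  h2:6  h3:0  h4:0  h5:0  h6:0 ⇒ 9.
Leveled (Run cable@1, Hang drops@2, Focus lights@1, Build platform@4): h1:3  h2:5  h3:5  h4:1  h5:1  h6:0 ⇒ 5.
Reduction 9 − 5 = 4.

4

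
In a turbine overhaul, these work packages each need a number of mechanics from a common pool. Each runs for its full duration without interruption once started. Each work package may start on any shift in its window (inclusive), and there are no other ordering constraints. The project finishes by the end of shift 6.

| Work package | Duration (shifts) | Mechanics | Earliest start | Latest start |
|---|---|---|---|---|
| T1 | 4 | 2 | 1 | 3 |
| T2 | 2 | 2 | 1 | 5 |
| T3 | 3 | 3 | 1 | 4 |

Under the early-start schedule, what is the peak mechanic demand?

Early-start schedule: T1@1, T2@1, T3@1.
Load per shift: shift 1: 7, shift 2: 7, shift 3: 5, shift 4: 2, shift 5: 0, shift 6: 0.
Peak is 7.

7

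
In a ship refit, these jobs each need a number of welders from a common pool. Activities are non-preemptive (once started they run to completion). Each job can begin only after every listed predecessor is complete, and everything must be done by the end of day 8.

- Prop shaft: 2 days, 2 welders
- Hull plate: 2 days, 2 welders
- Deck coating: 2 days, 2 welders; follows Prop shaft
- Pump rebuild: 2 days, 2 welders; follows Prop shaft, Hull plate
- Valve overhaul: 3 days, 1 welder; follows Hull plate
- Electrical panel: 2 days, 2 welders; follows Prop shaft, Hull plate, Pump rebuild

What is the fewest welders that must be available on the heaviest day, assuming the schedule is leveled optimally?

4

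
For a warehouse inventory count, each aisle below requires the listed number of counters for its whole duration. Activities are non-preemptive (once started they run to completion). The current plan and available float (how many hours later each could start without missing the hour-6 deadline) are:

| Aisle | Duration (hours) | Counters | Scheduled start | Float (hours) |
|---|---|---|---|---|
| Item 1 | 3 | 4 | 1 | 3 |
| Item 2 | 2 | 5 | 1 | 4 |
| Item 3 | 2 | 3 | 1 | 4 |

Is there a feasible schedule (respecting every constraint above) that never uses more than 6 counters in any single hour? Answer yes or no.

The minimum achievable peak is 7; 6 < 7, so no feasible schedule stays within the cap.

no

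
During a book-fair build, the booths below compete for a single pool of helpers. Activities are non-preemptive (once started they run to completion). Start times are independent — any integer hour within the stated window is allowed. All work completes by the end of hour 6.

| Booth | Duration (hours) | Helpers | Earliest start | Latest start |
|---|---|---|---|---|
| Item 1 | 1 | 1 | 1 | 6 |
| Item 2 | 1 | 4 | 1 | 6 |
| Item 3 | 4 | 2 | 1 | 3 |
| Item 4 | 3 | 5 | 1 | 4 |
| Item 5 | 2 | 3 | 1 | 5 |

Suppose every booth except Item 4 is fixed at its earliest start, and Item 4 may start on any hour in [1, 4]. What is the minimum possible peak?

10

Item 4@1: h1:15  h2:10  h3:7  h4:2  h5:0  h6:0 → peak 15
Item 4@2: h1:10  h2:10  h3:7  h4:7  h5:0  h6:0 → peak 10
Item 4@3: h1:10  h2:5  h3:7  h4:7  h5:5  h6:0 → peak 10
Item 4@4: h1:10  h2:5  h3:2  h4:7  h5:5  h6:5 → peak 10
Best is Item 4@2, peak 10.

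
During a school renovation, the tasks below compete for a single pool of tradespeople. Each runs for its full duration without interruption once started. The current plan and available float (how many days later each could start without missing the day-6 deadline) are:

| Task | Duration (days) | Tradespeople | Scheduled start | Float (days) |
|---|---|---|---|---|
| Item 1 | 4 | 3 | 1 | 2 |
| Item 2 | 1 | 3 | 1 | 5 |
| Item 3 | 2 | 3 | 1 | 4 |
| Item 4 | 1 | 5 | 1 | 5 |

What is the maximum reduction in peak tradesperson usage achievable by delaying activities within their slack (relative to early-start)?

Early-start peak: d1:14  d2:6  d3:3  d4:3  d5:0  d6:0 ⇒ 14.
Leveled (Item 1@1, Item 2@1, Item 3@2, Item 4@5): d1:6  d2:6  d3:6  d4:3  d5:5  d6:0 ⇒ 6.
Reduction 14 − 6 = 8.

8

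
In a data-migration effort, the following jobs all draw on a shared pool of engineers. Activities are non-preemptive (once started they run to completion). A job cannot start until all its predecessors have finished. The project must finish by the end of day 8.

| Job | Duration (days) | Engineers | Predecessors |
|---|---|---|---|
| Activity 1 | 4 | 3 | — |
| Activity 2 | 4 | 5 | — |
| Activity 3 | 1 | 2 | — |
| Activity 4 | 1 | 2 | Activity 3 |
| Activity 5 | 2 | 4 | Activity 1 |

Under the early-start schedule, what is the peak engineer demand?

10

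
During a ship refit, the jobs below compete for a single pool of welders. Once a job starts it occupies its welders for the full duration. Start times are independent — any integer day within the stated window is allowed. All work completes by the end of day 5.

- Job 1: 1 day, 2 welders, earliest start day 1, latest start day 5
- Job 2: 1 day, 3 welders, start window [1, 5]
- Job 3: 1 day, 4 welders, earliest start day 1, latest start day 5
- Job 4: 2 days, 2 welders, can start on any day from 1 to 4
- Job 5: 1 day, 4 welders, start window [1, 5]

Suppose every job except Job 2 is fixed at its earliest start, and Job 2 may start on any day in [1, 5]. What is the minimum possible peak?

12

Job 2@1: d1:15  d2:2  d3:0  d4:0  d5:0 → peak 15
Job 2@2: d1:12  d2:5  d3:0  d4:0  d5:0 → peak 12
Job 2@3: d1:12  d2:2  d3:3  d4:0  d5:0 → peak 12
Job 2@4: d1:12  d2:2  d3:0  d4:3  d5:0 → peak 12
Job 2@5: d1:12  d2:2  d3:0  d4:0  d5:3 → peak 12
Best is Job 2@2, peak 12.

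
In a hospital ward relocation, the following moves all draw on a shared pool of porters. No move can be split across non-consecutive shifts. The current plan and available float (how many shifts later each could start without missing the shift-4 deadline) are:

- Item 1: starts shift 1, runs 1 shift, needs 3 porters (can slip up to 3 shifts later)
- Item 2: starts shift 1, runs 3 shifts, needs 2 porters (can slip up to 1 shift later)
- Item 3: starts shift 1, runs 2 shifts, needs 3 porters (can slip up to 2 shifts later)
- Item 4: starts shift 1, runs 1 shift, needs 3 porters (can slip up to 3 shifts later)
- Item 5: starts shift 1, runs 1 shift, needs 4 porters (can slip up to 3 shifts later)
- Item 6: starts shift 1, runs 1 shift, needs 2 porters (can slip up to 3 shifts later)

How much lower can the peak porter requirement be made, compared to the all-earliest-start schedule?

Early-start peak: s1:17  s2:5  s3:2  s4:0 ⇒ 17.
Leveled (Item 1@1, Item 2@1, Item 3@2, Item 4@4, Item 5@4, Item 6@1): s1:7  s2:5  s3:5  s4:7 ⇒ 7.
Reduction 17 − 7 = 10.

10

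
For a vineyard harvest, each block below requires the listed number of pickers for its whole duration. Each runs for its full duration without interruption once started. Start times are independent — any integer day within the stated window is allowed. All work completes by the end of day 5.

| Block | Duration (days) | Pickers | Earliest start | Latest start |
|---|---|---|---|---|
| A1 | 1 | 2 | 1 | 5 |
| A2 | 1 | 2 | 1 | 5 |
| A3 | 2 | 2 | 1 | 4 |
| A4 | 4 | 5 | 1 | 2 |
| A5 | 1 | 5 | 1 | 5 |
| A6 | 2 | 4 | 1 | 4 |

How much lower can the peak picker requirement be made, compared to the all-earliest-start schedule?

11

Early-start peak: d1:20  d2:11  d3:5  d4:5  d5:0 ⇒ 20.
Leveled (A1@1, A2@1, A3@2, A4@1, A5@5, A6@4): d1:9  d2:7  d3:7  d4:9  d5:9 ⇒ 9.
Reduction 20 − 9 = 11.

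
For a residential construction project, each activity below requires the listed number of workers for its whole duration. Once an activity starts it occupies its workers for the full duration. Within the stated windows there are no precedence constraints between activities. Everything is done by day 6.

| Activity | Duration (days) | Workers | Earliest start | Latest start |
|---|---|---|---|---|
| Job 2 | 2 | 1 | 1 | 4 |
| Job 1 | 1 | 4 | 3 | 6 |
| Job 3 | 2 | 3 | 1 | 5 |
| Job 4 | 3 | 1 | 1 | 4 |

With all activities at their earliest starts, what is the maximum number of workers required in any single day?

Early-start schedule: Job 2@1, Job 1@3, Job 3@1, Job 4@1.
Load per day: day 1: 5, day 2: 5, day 3: 5, day 4: 0, day 5: 0, day 6: 0.
Peak is 5.

5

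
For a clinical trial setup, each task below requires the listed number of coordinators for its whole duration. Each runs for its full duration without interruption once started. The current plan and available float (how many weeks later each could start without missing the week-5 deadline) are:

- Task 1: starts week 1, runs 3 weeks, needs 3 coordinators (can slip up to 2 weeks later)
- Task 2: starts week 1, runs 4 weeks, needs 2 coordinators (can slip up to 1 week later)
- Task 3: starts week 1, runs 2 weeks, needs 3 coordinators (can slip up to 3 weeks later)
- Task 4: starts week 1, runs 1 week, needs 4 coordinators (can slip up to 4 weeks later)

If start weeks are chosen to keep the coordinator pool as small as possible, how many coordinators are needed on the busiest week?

7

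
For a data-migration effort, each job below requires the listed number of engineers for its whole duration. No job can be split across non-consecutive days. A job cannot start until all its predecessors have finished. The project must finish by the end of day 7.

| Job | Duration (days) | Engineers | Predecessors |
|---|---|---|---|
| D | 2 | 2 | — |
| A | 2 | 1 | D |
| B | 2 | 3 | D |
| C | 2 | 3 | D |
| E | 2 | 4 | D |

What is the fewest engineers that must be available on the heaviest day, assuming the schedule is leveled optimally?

6

Early-start (D@1, A@3, B@3, C@3, E@3) gives peak 11: d1:2  d2:2  d3:11  d4:11  d5:0  d6:0  d7:0.
Shift B→5, C→5.
Schedule D@1, A@3, B@5, C@5, E@3: d1:2  d2:2  d3:5  d4:5  d5:6  d6:6  d7:0 — peak 6.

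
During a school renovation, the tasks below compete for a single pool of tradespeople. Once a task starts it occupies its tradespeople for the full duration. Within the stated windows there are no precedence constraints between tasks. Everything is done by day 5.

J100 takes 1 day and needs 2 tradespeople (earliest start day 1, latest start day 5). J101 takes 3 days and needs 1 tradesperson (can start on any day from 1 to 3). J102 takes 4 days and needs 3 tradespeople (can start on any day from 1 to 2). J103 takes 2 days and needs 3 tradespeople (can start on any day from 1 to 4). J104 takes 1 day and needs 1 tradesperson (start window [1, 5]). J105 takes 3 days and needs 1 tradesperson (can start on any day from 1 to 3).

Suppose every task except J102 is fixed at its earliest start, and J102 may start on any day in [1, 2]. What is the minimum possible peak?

8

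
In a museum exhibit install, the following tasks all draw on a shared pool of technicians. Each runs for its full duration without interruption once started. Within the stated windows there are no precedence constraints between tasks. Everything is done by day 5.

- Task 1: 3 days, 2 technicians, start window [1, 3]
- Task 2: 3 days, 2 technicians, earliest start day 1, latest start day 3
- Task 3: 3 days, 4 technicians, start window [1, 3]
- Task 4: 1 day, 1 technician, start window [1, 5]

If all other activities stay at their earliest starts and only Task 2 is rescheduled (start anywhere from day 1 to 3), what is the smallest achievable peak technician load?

Task 2@1: d1:9  d2:8  d3:8  d4:0  d5:0 → peak 9
Task 2@2: d1:7  d2:8  d3:8  d4:2  d5:0 → peak 8
Task 2@3: d1:7  d2:6  d3:8  d4:2  d5:2 → peak 8
Best is Task 2@2, peak 8.

8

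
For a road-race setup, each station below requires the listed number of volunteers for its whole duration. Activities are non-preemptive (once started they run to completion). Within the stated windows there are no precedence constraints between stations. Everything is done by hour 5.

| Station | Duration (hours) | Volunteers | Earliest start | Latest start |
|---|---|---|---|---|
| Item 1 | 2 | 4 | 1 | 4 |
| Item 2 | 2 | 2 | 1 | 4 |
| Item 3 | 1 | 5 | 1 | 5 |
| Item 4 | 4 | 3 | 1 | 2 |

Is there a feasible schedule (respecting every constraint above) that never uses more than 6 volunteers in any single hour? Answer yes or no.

no

The minimum achievable peak is 7; 6 < 7, so no feasible schedule stays within the cap.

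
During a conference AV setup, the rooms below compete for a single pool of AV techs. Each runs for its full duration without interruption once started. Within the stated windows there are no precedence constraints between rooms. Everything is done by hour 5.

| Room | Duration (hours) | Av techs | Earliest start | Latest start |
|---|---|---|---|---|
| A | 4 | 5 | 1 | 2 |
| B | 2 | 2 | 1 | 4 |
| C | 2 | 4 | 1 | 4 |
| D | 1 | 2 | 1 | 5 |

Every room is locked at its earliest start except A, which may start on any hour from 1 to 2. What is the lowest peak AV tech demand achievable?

A@1: h1:13  h2:11  h3:5  h4:5  h5:0 → peak 13
A@2: h1:8  h2:11  h3:5  h4:5  h5:5 → peak 11
Best is A@2, peak 11.

11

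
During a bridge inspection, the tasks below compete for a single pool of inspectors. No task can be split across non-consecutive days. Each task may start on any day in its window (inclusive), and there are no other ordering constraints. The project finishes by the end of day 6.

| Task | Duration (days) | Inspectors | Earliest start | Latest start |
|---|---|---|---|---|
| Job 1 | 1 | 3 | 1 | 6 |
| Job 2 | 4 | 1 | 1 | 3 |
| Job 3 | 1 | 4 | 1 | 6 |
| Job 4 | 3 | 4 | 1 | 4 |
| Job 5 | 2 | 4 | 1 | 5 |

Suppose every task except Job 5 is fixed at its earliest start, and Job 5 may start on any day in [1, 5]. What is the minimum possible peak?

12

Job 5@1: d1:16  d2:9  d3:5  d4:1  d5:0  d6:0 → peak 16
Job 5@2: d1:12  d2:9  d3:9  d4:1  d5:0  d6:0 → peak 12
Job 5@3: d1:12  d2:5  d3:9  d4:5  d5:0  d6:0 → peak 12
Job 5@4: d1:12  d2:5  d3:5  d4:5  d5:4  d6:0 → peak 12
Job 5@5: d1:12  d2:5  d3:5  d4:1  d5:4  d6:4 → peak 12
Best is Job 5@2, peak 12.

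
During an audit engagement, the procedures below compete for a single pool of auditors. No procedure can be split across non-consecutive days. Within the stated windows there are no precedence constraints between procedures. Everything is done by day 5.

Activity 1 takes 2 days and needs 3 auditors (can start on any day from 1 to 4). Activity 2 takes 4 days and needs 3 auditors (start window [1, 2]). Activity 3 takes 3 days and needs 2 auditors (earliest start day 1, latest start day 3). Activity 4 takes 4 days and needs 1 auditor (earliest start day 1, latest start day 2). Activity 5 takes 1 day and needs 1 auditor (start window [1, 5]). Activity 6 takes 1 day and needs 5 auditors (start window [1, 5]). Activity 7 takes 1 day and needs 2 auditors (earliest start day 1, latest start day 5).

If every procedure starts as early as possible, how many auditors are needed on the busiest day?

17

Early-start schedule: Activity 1@1, Activity 2@1, Activity 3@1, Activity 4@1, Activity 5@1, Activity 6@1, Activity 7@1.
Load per day: day 1: 17, day 2: 9, day 3: 6, day 4: 4, day 5: 0.
Peak is 17.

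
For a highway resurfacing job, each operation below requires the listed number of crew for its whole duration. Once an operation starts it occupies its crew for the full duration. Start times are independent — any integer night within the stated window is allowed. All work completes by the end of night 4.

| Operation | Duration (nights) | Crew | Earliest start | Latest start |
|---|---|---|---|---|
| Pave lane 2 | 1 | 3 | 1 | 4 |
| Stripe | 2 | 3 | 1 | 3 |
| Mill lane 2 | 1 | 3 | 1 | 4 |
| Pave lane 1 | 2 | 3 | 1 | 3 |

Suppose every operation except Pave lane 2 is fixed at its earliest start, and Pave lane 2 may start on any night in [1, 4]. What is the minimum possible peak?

9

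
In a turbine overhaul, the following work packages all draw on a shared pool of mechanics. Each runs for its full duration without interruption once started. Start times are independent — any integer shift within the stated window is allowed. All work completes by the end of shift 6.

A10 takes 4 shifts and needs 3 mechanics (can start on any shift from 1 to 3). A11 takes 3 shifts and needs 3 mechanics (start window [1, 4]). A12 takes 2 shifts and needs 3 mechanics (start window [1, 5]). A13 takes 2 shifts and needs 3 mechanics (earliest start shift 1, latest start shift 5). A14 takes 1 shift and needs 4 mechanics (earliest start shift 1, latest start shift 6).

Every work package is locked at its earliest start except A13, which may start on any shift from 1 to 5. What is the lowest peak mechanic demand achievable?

13

A13@1: s1:16  s2:12  s3:6  s4:3  s5:0  s6:0 → peak 16
A13@2: s1:13  s2:12  s3:9  s4:3  s5:0  s6:0 → peak 13
A13@3: s1:13  s2:9  s3:9  s4:6  s5:0  s6:0 → peak 13
A13@4: s1:13  s2:9  s3:6  s4:6  s5:3  s6:0 → peak 13
A13@5: s1:13  s2:9  s3:6  s4:3  s5:3  s6:3 → peak 13
Best is A13@2, peak 13.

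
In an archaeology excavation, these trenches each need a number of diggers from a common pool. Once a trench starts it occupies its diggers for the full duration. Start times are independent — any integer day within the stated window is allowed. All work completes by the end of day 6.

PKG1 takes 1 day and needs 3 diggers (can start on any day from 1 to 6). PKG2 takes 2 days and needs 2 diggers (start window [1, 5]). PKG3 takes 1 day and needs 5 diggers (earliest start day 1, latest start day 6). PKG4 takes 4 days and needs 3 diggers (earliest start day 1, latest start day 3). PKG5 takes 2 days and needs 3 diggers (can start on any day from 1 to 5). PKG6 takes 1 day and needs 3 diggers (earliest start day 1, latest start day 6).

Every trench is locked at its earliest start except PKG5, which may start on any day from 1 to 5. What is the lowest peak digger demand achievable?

16

PKG5@1: d1:19  d2:8  d3:3  d4:3  d5:0  d6:0 → peak 19
PKG5@2: d1:16  d2:8  d3:6  d4:3  d5:0  d6:0 → peak 16
PKG5@3: d1:16  d2:5  d3:6  d4:6  d5:0  d6:0 → peak 16
PKG5@4: d1:16  d2:5  d3:3  d4:6  d5:3  d6:0 → peak 16
PKG5@5: d1:16  d2:5  d3:3  d4:3  d5:3  d6:3 → peak 16
Best is PKG5@2, peak 16.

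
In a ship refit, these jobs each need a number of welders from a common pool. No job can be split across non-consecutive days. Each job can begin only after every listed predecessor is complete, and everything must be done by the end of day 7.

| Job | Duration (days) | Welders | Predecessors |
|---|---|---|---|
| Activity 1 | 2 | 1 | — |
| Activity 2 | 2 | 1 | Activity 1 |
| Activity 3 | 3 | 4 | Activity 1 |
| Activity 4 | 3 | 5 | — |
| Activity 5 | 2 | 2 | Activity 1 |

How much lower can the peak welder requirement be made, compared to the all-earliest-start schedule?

6

Early-start peak: d1:6  d2:6  d3:12  d4:7  d5:4  d6:0  d7:0 ⇒ 12.
Leveled (Activity 1@1, Activity 2@3, Activity 3@4, Activity 4@1, Activity 5@5): d1:6  d2:6  d3:6  d4:5  d5:6  d6:6  d7:0 ⇒ 6.
Reduction 12 − 6 = 6.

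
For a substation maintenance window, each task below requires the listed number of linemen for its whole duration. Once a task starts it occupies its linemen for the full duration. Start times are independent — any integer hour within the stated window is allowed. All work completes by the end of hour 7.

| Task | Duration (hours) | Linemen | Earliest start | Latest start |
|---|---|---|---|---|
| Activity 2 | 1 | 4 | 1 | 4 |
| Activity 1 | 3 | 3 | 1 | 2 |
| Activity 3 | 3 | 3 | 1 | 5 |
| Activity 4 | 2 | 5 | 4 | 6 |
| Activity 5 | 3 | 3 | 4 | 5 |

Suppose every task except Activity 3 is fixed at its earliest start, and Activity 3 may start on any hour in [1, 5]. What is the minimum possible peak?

Activity 3@1: h1:10  h2:6  h3:6  h4:8  h5:8  h6:3  h7:0 → peak 10
Activity 3@2: h1:7  h2:6  h3:6  h4:11  h5:8  h6:3  h7:0 → peak 11
Activity 3@3: h1:7  h2:3  h3:6  h4:11  h5:11  h6:3  h7:0 → peak 11
Activity 3@4: h1:7  h2:3  h3:3  h4:11  h5:11  h6:6  h7:0 → peak 11
Activity 3@5: h1:7  h2:3  h3:3  h4:8  h5:11  h6:6  h7:3 → peak 11
Best is Activity 3@1, peak 10.

10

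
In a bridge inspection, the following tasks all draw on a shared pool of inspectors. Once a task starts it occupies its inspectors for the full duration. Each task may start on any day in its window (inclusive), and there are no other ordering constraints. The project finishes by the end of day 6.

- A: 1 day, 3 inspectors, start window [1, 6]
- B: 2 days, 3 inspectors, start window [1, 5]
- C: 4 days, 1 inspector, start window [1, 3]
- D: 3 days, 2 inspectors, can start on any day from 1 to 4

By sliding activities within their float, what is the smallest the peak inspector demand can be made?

4

Early-start (A@1, B@1, C@1, D@1) gives peak 9: d1:9  d2:6  d3:3  d4:1  d5:0  d6:0.
Shift B→2, D→4.
Schedule A@1, B@2, C@1, D@4: d1:4  d2:4  d3:4  d4:3  d5:2  d6:2 — peak 4.
Total inspector-days = 19 over 6 days ⇒ peak ≥ ⌈19/6⌉ = 4, so 4 is optimal.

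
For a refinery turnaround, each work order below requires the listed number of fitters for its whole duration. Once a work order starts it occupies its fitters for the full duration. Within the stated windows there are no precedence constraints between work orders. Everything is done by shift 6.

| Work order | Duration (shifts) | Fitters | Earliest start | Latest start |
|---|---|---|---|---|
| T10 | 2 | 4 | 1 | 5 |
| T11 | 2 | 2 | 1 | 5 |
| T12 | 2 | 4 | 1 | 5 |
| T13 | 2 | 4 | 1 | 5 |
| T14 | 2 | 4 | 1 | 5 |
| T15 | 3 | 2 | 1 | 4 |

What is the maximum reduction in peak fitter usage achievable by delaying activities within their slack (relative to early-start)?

12

Early-start peak: s1:20  s2:20  s3:2  s4:0  s5:0  s6:0 ⇒ 20.
Leveled (T10@1, T11@1, T12@3, T13@4, T14@5, T15@1): s1:8  s2:8  s3:6  s4:8  s5:8  s6:4 ⇒ 8.
Reduction 20 − 8 = 12.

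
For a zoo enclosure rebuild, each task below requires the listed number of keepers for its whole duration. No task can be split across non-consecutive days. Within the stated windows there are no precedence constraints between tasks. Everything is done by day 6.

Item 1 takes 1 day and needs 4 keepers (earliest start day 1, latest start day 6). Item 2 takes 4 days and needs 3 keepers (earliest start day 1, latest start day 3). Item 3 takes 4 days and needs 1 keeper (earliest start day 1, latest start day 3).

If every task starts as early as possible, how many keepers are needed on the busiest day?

8

Early-start schedule: Item 1@1, Item 2@1, Item 3@1.
Load per day: day 1: 8, day 2: 4, day 3: 4, day 4: 4, day 5: 0, day 6: 0.
Peak is 8.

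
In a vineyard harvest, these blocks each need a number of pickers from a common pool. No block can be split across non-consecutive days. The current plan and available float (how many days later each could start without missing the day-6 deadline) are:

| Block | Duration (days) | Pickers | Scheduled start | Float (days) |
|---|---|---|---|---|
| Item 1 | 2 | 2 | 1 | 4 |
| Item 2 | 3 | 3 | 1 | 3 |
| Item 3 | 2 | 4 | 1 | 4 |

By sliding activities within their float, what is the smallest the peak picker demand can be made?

Early-start (Item 1@1, Item 2@1, Item 3@1) gives peak 9: d1:9  d2:9  d3:3  d4:0  d5:0  d6:0.
Shift Item 3→4.
Schedule Item 1@1, Item 2@1, Item 3@4: d1:5  d2:5  d3:3  d4:4  d5:4  d6:0 — peak 5.

5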